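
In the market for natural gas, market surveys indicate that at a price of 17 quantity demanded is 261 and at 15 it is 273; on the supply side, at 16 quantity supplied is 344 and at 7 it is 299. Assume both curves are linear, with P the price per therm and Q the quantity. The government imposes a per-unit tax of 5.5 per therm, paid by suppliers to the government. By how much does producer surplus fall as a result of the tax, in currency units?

Demand slope: (273 − 261)/(15 − 17) = -6, so Qd = 363 − 6P.
Supply slope: (299 − 344)/(7 − 16) = 5, so Qs = 5P + 264.
Before the tax: set 363 − 6P = 5P + 264 → P* = 9, Q* = 309.
With the tax collected from suppliers, supply shifts: Qs = 5(P − 5.5) + 264.
New equilibrium: buyers pay 11.5, suppliers receive 6, Q = 294. (Wedge: Pb − Ps = 5.5.)
ΔPS is the trapezoid between Q = 294 and Q = 309 of height 3: ½ · (309 + 294) · 3 = 904.5.

Producer surplus falls by 904.5.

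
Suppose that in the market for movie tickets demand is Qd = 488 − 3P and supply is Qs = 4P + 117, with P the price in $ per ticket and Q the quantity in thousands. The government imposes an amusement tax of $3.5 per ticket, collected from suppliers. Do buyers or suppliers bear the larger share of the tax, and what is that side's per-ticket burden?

Without the tax, 488 − 3P = 4P + 117 gives 7P = 371, so P* = $53 and Q* = 329.
With the tax collected from suppliers, supply shifts: Qs = 4(P − 3.5) + 117.
Solving gives Q = 323 with buyers paying $55 and suppliers receiving $51.5 (the $3.5 wedge).
Per-ticket burden: buyers $2, suppliers $1.5.
Buyers take the larger share because demand is less price-elastic here (demand slope 3 vs supply slope 4).
The less price-elastic side of the market bears the larger share of a per-unit tax.

Buyers bear the larger share: $2 per ticket.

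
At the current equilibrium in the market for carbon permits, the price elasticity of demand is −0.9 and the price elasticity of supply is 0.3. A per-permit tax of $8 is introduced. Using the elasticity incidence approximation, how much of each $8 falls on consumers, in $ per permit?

Consumers bear ≈ $2 per permit.

Incidence ratio: consumers' share ≈ εs / (εs + |εd|) = 0.3 / (0.3 + 0.9) = 0.25.
So consumers bear ≈ 0.25 × $8 = $2; producers bear $6.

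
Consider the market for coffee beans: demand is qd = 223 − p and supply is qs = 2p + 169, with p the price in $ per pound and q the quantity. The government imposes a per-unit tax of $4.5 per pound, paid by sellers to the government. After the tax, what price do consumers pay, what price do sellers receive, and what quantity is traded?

Consumers pay $21; sellers receive $16.5; quantity = 202.

Before the tax: set 223 − p = 2p + 169 → p* = $18, q* = 205.
With the tax collected from sellers, supply shifts: qs = 2(p − 4.5) + 169.
Solving gives q = 202 with consumers paying $21 and sellers receiving $16.5 (the $4.5 wedge).
The less price-elastic side of the market bears the larger share of a per-unit tax.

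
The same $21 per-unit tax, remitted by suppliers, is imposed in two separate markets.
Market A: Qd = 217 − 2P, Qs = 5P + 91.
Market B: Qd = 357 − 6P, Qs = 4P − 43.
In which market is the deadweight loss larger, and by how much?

Market B, by $214.2.

Market A: pre-tax P* = $18, Q* = 181; post-tax Q = 151; deadweight loss = $315.
Market B: pre-tax P* = $40, Q* = 117; post-tax Q = 66.6; deadweight loss = $529.2.
Difference: $315 vs $529.2 → market B is larger by $214.2.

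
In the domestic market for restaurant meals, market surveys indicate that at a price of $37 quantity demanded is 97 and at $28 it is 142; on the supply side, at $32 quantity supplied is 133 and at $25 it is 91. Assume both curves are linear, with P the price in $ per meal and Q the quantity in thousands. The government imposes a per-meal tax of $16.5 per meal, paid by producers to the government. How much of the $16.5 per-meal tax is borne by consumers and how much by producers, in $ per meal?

Consumers bear $9 per meal; producers bear $7.5 per meal.

Demand slope: (142 − 97)/(28 − 37) = -5, so Qd = 282 − 5P.
Supply slope: (91 − 133)/(25 − 32) = 6, so Qs = 6P − 59.
Without the tax, 282 − 5P = 6P − 59 gives 11P = 341, so P* = $31 and Q* = 127.
With the tax collected from producers, supply shifts: Qs = 6(P − 16.5) − 59.
New equilibrium: consumers pay $40, producers receive $23.5, Q = 82. (Wedge: Pb − Ps = 16.5.)
Burden on consumers: $9; on producers: $7.5. (They sum to $16.5.)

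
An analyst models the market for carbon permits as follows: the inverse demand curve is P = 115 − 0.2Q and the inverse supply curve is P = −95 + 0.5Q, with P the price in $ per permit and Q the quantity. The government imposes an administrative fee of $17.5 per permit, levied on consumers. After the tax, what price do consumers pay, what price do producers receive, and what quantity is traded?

Rewrite in direct form: Qd = 575 − 5P and Qs = 2P + 190.
Before the tax: set 575 − 5P = 2P + 190 → P* = $55, Q* = 300.
With the tax collected from consumers, demand (in seller-price terms) shifts: Qd = 575 − 5(P + 17.5).
Solving gives Q = 275 with consumers paying $60 and producers receiving $42.5 (the $17.5 wedge).
The less price-elastic side of the market bears the larger share of a per-unit tax.

Consumers pay $60; producers receive $42.5; quantity = 275.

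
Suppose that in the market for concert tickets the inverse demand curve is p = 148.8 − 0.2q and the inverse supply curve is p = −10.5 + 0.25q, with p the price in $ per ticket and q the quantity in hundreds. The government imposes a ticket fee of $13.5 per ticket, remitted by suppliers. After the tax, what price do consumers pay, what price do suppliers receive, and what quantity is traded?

Rewrite in direct form: qd = 744 − 5p and qs = 4p + 42.
Without the tax, 744 − 5p = 4p + 42 gives 9p = 702, so p* = $78 and q* = 354.
With the tax collected from suppliers, supply shifts: qs = 4(p − 13.5) + 42.
Solving gives q = 324 with consumers paying $84 and suppliers receiving $70.5 (the $13.5 wedge).
The less price-elastic side of the market bears the larger share of a per-unit tax.

Consumers pay $84; suppliers receive $70.5; quantity = 324.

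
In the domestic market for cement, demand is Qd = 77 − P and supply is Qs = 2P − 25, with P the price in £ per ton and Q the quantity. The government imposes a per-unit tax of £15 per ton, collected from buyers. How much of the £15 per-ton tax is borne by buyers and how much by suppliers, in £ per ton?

Buyers bear £10 per ton; suppliers bear £5 per ton.

Before the tax: set 77 − P = 2P − 25 → P* = £34, Q* = 43.
With the tax collected from buyers, demand (in seller-price terms) shifts: Qd = 77 − (P + 15).
Solving gives Q = 33 with buyers paying £44 and suppliers receiving £29 (the £15 wedge).
Burden on buyers: £10; on suppliers: £5. (They sum to £15.)
The less price-elastic side of the market bears the larger share of a per-unit tax.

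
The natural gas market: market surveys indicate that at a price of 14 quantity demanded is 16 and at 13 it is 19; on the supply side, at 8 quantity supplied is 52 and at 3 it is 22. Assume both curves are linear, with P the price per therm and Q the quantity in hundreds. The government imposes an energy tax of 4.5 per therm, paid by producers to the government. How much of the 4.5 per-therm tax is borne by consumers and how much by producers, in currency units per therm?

Consumers bear 3 per therm; producers bear 1.5 per therm.

Demand slope: (19 − 16)/(13 − 14) = -3, so Qd = 58 − 3P.
Supply slope: (22 − 52)/(3 − 8) = 6, so Qs = 6P + 4.
Before the tax: set 58 − 3P = 6P + 4 → P* = 6, Q* = 40.
With the tax collected from producers, supply shifts: Qs = 6(P − 4.5) + 4.
New equilibrium: consumers pay 9, producers receive 4.5, Q = 31. (Wedge: Pb − Ps = 4.5.)
Burden on consumers: 3; on producers: 1.5. (They sum to 4.5.)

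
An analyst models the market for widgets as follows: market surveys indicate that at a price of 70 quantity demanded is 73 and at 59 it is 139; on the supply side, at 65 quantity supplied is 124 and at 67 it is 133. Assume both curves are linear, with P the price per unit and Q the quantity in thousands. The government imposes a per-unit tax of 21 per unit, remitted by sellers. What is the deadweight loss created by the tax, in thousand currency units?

Demand slope: (139 − 73)/(59 − 70) = -6, so Qd = 493 − 6P.
Supply slope: (133 − 124)/(67 − 65) = 4.5, so Qs = 4.5P − 168.5.
Without the tax, 493 − 6P = 4.5P − 168.5 gives 10.5P = 661.5, so P* = 63 and Q* = 115.
With the tax collected from sellers, supply shifts: Qs = 4.5(P − 21) − 168.5.
Solving gives Q = 61 with buyers paying 72 and sellers receiving 51 (the 21 wedge).
Quantity falls by |ΔQ| = |115 − 61| = 54.
DWL = ½ · t · |ΔQ| = ½ · 21 · 54 = 567.

Deadweight loss = 567 thousand.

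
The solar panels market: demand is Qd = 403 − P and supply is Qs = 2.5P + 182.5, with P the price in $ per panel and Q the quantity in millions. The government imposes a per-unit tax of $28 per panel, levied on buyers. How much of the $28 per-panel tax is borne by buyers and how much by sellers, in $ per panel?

Buyers bear $20 per panel; sellers bear $8 per panel.

Without the tax, 403 − P = 2.5P + 182.5 gives 3.5P = 220.5, so P* = $63 and Q* = 340.
With the tax collected from buyers, demand (in seller-price terms) shifts: Qd = 403 − (P + 28).
Solving gives Q = 320 with buyers paying $83 and sellers receiving $55 (the $28 wedge).
Burden on buyers: $20; on sellers: $8. (They sum to $28.)
The less price-elastic side of the market bears the larger share of a per-unit tax.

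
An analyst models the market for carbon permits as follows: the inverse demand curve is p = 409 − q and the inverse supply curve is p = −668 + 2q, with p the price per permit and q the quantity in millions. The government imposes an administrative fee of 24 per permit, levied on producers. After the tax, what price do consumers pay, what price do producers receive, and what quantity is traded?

Consumers pay 58; producers receive 34; quantity = 351.

Rewrite in direct form: qd = 409 − p and qs = 0.5p + 334.
Before the tax: set 409 − p = 0.5p + 334 → p* = 50, q* = 359.
With the tax collected from producers, supply shifts: qs = 0.5(p − 24) + 334.
New equilibrium: consumers pay 58, producers receive 34, q = 351. (Wedge: pb − ps = 24.)
The less price-elastic side of the market bears the larger share of a per-unit tax.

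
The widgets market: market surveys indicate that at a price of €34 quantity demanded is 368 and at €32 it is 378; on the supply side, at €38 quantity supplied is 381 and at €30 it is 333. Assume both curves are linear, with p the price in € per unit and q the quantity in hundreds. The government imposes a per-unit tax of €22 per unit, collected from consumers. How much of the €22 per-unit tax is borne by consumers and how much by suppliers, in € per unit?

Demand slope: (378 − 368)/(32 − 34) = -5, so qd = 538 − 5p.
Supply slope: (333 − 381)/(30 − 38) = 6, so qs = 6p + 153.
Before the tax: set 538 − 5p = 6p + 153 → p* = €35, q* = 363.
With the tax collected from consumers, demand (in seller-price terms) shifts: qd = 538 − 5(p + 22).
New equilibrium: consumers pay €47, suppliers receive €25, q = 303. (Wedge: pb − ps = 22.)
Burden on consumers: €12; on suppliers: €10. (They sum to €22.)
The less price-elastic side of the market bears the larger share of a per-unit tax.

Consumers bear €12 per unit; suppliers bear €10 per unit.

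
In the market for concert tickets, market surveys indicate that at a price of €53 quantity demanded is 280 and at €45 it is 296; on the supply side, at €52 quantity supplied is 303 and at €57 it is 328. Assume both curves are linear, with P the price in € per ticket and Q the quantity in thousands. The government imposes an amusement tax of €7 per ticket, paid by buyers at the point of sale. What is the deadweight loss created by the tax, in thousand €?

Demand slope: (296 − 280)/(45 − 53) = -2, so Qd = 386 − 2P.
Supply slope: (328 − 303)/(57 − 52) = 5, so Qs = 5P + 43.
Without the tax, 386 − 2P = 5P + 43 gives 7P = 343, so P* = €49 and Q* = 288.
With the tax collected from buyers, demand (in seller-price terms) shifts: Qd = 386 − 2(P + 7).
New equilibrium: buyers pay €54, suppliers receive €47, Q = 278. (Wedge: Pb − Ps = 7.)
Quantity falls by |ΔQ| = |288 − 278| = 10.
DWL = ½ · t · |ΔQ| = ½ · 7 · 10 = €35.

Deadweight loss = €35 thousand.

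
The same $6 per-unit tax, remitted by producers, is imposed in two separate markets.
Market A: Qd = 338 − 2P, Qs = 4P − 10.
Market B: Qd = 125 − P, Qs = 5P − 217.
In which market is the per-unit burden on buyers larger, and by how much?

Market A: pre-tax P* = $58, Q* = 222; post-tax Q = 214; per-unit burden on buyers = $4.
Market B: pre-tax P* = $57, Q* = 68; post-tax Q = 63; per-unit burden on buyers = $5.
Difference: $4 vs $5 → market B is larger by $1.

Market B, by $1.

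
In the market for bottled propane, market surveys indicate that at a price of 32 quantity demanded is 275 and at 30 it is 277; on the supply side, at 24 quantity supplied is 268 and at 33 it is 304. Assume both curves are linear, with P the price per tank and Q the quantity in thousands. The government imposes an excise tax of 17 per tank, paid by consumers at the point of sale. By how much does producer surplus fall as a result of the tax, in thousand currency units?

Producer surplus falls by 928.88 thousand.

Demand slope: (277 − 275)/(30 − 32) = -1, so Qd = 307 − P.
Supply slope: (304 − 268)/(33 − 24) = 4, so Qs = 4P + 172.
Before the tax: set 307 − P = 4P + 172 → P* = 27, Q* = 280.
With the tax collected from consumers, demand (in seller-price terms) shifts: Qd = 307 − (P + 17).
Solving gives Q = 266.4 with consumers paying 40.6 and suppliers receiving 23.6 (the 17 wedge).
ΔPS is the trapezoid between Q = 266.4 and Q = 280 of height 3.4: ½ · (280 + 266.4) · 3.4 = 928.88.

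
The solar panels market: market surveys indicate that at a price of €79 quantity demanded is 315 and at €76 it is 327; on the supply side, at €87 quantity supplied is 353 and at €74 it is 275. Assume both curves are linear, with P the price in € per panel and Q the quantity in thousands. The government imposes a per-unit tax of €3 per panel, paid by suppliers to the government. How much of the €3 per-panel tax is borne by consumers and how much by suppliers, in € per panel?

Demand slope: (327 − 315)/(76 − 79) = -4, so Qd = 631 − 4P.
Supply slope: (275 − 353)/(74 − 87) = 6, so Qs = 6P − 169.
Before the tax: set 631 − 4P = 6P − 169 → P* = €80, Q* = 311.
With the tax collected from suppliers, supply shifts: Qs = 6(P − 3) − 169.
New equilibrium: consumers pay €81.8, suppliers receive €78.8, Q = 303.8. (Wedge: Pb − Ps = 3.)
Burden on consumers: €1.8; on suppliers: €1.2. (They sum to €3.)
The less price-elastic side of the market bears the larger share of a per-unit tax.

Consumers bear €1.8 per panel; suppliers bear €1.2 per panel.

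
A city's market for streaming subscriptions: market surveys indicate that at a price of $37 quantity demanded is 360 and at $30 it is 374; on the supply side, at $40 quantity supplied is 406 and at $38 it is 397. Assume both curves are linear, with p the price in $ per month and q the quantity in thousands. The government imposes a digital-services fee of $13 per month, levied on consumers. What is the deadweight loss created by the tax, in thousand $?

Demand slope: (374 − 360)/(30 − 37) = -2, so qd = 434 − 2p.
Supply slope: (397 − 406)/(38 − 40) = 4.5, so qs = 4.5p + 226.
Without the tax, 434 − 2p = 4.5p + 226 gives 6.5p = 208, so p* = $32 and q* = 370.
With the tax collected from consumers, demand (in seller-price terms) shifts: qd = 434 − 2(p + 13).
Solving gives q = 352 with consumers paying $41 and suppliers receiving $28 (the $13 wedge).
Quantity falls by |ΔQ| = |370 − 352| = 18.
DWL = ½ · t · |ΔQ| = ½ · 13 · 18 = $117.

Deadweight loss = $117 thousand.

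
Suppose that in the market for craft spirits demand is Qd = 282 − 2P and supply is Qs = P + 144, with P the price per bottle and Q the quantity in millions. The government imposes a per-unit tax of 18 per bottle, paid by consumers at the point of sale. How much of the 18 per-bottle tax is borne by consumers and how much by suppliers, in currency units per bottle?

Without the tax, 282 − 2P = P + 144 gives 3P = 138, so P* = 46 and Q* = 190.
With the tax collected from consumers, demand (in seller-price terms) shifts: Qd = 282 − 2(P + 18).
New equilibrium: consumers pay 52, suppliers receive 34, Q = 178. (Wedge: Pb − Ps = 18.)
Burden on consumers: 6; on suppliers: 12. (They sum to 18.)
The less price-elastic side of the market bears the larger share of a per-unit tax.

Consumers bear 6 per bottle; suppliers bear 12 per bottle.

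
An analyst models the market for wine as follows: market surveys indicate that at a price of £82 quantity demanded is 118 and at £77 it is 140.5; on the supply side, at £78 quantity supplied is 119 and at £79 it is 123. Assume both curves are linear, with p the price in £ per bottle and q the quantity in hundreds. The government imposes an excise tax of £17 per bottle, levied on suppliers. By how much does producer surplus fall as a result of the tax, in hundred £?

Producer surplus falls by £981 hundred.

Demand slope: (140.5 − 118)/(77 − 82) = -4.5, so qd = 487 − 4.5p.
Supply slope: (123 − 119)/(79 − 78) = 4, so qs = 4p − 193.
Without the tax, 487 − 4.5p = 4p − 193 gives 8.5p = 680, so p* = £80 and q* = 127.
With the tax collected from suppliers, supply shifts: qs = 4(p − 17) − 193.
New equilibrium: consumers pay £88, suppliers receive £71, q = 91. (Wedge: pb − ps = 17.)
ΔPS is the trapezoid between Q = 91 and Q = 127 of height £9: ½ · (127 + 91) · 9 = £981.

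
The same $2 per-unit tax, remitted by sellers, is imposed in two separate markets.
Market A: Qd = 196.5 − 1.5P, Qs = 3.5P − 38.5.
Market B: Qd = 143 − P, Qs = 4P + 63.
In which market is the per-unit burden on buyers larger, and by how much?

Market B, by $0.2.

Market A: pre-tax P* = $47, Q* = 126; post-tax Q = 123.9; per-unit burden on buyers = $1.4.
Market B: pre-tax P* = $16, Q* = 127; post-tax Q = 125.4; per-unit burden on buyers = $1.6.
Difference: $1.4 vs $1.6 → market B is larger by $0.2.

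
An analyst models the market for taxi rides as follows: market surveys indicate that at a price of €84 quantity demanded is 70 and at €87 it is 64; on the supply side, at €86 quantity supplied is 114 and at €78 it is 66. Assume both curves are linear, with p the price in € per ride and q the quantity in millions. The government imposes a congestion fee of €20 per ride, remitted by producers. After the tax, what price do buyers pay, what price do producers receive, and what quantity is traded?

Demand slope: (64 − 70)/(87 − 84) = -2, so qd = 238 − 2p.
Supply slope: (66 − 114)/(78 − 86) = 6, so qs = 6p − 402.
Before the tax: set 238 − 2p = 6p − 402 → p* = €80, q* = 78.
With the tax collected from producers, supply shifts: qs = 6(p − 20) − 402.
Solving gives q = 48 with buyers paying €95 and producers receiving €75 (the €20 wedge).
The less price-elastic side of the market bears the larger share of a per-unit tax.

Buyers pay €95; producers receive €75; quantity = 48.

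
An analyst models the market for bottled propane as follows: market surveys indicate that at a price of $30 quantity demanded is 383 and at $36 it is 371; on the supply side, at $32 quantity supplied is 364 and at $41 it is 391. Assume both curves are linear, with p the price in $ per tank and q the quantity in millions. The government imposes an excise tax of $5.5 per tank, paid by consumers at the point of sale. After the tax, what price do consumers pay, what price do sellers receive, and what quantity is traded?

Consumers pay $38.3; sellers receive $32.8; quantity = 366.4.

Demand slope: (371 − 383)/(36 − 30) = -2, so qd = 443 − 2p.
Supply slope: (391 − 364)/(41 − 32) = 3, so qs = 3p + 268.
Without the tax, 443 − 2p = 3p + 268 gives 5p = 175, so p* = $35 and q* = 373.
With the tax collected from consumers, demand (in seller-price terms) shifts: qd = 443 − 2(p + 5.5).
Solving gives q = 366.4 with consumers paying $38.3 and sellers receiving $32.8 (the $5.5 wedge).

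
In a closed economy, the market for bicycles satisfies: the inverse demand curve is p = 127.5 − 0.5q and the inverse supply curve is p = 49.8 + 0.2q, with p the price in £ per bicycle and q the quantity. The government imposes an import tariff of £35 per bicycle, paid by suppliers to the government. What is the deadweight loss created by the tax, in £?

Inverting to q(p) form: qd = 255 − 2p; qs = 5p − 249.
Without the tax, 255 − 2p = 5p − 249 gives 7p = 504, so p* = £72 and q* = 111.
With the tax collected from suppliers, supply shifts: qs = 5(p − 35) − 249.
Solving gives q = 61 with consumers paying £97 and suppliers receiving £62 (the £35 wedge).
Quantity falls by |ΔQ| = |111 − 61| = 50.
DWL = ½ · t · |ΔQ| = ½ · 35 · 50 = £875.

Deadweight loss = £875.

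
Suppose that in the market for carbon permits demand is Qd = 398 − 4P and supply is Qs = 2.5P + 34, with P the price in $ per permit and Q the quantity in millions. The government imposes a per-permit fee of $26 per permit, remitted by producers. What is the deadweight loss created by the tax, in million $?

Deadweight loss = $520 million.

Before the tax: set 398 − 4P = 2.5P + 34 → P* = $56, Q* = 174.
With the tax collected from producers, supply shifts: Qs = 2.5(P − 26) + 34.
Solving gives Q = 134 with consumers paying $66 and producers receiving $40 (the $26 wedge).
Quantity falls by |ΔQ| = |174 − 134| = 40.
DWL = ½ · t · |ΔQ| = ½ · 26 · 40 = $520.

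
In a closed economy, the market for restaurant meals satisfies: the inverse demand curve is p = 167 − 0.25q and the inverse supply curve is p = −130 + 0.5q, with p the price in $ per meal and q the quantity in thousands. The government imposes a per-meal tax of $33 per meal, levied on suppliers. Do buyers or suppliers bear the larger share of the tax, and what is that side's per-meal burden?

Suppliers bear the larger share: $22 per meal.

Inverting to q(p) form: qd = 668 − 4p; qs = 2p + 260.
Without the tax, 668 − 4p = 2p + 260 gives 6p = 408, so p* = $68 and q* = 396.
With the tax collected from suppliers, supply shifts: qs = 2(p − 33) + 260.
Solving gives q = 352 with buyers paying $79 and suppliers receiving $46 (the $33 wedge).
Per-meal burden: buyers $11, suppliers $22.
Suppliers take the larger share because supply is less price-elastic here (demand slope 4 vs supply slope 2).
The less price-elastic side of the market bears the larger share of a per-unit tax.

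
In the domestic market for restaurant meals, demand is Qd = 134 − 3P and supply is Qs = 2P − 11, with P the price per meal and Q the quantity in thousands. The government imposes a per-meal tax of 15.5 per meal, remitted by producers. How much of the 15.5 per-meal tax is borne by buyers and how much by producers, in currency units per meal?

Without the tax, 134 − 3P = 2P − 11 gives 5P = 145, so P* = 29 and Q* = 47.
With the tax collected from producers, supply shifts: Qs = 2(P − 15.5) − 11.
Solving gives Q = 28.4 with buyers paying 35.2 and producers receiving 19.7 (the 15.5 wedge).
Burden on buyers: 6.2; on producers: 9.3. (They sum to 15.5.)

Buyers bear 6.2 per meal; producers bear 9.3 per meal.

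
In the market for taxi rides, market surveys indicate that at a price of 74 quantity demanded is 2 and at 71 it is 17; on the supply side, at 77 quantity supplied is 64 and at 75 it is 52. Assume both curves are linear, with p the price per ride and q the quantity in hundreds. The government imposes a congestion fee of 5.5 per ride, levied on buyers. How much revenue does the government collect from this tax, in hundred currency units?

Tax revenue = 38.5 hundred.

Demand slope: (17 − 2)/(71 − 74) = -5, so qd = 372 − 5p.
Supply slope: (52 − 64)/(75 − 77) = 6, so qs = 6p − 398.
Before the tax: set 372 − 5p = 6p − 398 → p* = 70, q* = 22.
With the tax collected from buyers, demand (in seller-price terms) shifts: qd = 372 − 5(p + 5.5).
Solving gives q = 7 with buyers paying 73 and producers receiving 67.5 (the 5.5 wedge).
Revenue = t · Q = 5.5 · 7 = 38.5.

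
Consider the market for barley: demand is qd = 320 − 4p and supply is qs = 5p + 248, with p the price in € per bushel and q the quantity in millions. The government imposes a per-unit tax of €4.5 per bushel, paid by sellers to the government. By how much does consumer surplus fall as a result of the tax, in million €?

Consumer surplus falls by €707.5 million.

Before the tax: set 320 − 4p = 5p + 248 → p* = €8, q* = 288.
With the tax collected from sellers, supply shifts: qs = 5(p − 4.5) + 248.
New equilibrium: buyers pay €10.5, sellers receive €6, q = 278. (Wedge: pb − ps = 4.5.)
ΔCS is the trapezoid between Q = 278 and Q = 288 of height €2.5: ½ · (288 + 278) · 2.5 = €707.5.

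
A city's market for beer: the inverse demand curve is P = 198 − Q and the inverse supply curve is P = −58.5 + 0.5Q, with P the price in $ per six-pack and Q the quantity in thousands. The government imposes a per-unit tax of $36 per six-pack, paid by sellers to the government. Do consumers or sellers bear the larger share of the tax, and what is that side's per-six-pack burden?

Consumers bear the larger share: $24 per six-pack.

Inverting to Q(P) form: Qd = 198 − P; Qs = 2P + 117.
Before the tax: set 198 − P = 2P + 117 → P* = $27, Q* = 171.
With the tax collected from sellers, supply shifts: Qs = 2(P − 36) + 117.
Solving gives Q = 147 with consumers paying $51 and sellers receiving $15 (the $36 wedge).
Per-six-pack burden: consumers $24, sellers $12.
Consumers take the larger share because demand is less price-elastic here (demand slope 1 vs supply slope 2).
The less price-elastic side of the market bears the larger share of a per-unit tax.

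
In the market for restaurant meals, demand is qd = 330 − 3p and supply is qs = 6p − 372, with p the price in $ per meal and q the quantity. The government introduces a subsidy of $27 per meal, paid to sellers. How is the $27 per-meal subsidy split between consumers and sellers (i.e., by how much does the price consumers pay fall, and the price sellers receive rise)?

Without the subsidy, 330 − 3p = 6p − 372 gives 9p = 702, so p* = $78 and q* = 96.
With a per-unit subsidy paid to sellers, each receives p + 27 per unit sold, so supply becomes qs = 6(p + 27) − 372.
Solving gives q = 150 with consumers paying $60 and sellers receiving $87 (the $27 wedge).
Gain to consumers: $18; to sellers: $9. (They sum to $27.)

Consumers gain $18 per meal; sellers gain $9 per meal.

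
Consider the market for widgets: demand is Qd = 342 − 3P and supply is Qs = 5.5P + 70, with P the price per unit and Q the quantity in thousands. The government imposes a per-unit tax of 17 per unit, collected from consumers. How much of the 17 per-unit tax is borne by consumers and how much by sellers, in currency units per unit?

Without the tax, 342 − 3P = 5.5P + 70 gives 8.5P = 272, so P* = 32 and Q* = 246.
With the tax collected from consumers, demand (in seller-price terms) shifts: Qd = 342 − 3(P + 17).
Solving gives Q = 213 with consumers paying 43 and sellers receiving 26 (the 17 wedge).
Burden on consumers: 11; on sellers: 6. (They sum to 17.)
The less price-elastic side of the market bears the larger share of a per-unit tax.

Consumers bear 11 per unit; sellers bear 6 per unit.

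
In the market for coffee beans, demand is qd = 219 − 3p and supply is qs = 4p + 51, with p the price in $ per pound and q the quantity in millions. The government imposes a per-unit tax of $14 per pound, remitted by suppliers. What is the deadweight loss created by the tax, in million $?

Before the tax: set 219 − 3p = 4p + 51 → p* = $24, q* = 147.
With the tax collected from suppliers, supply shifts: qs = 4(p − 14) + 51.
Solving gives q = 123 with buyers paying $32 and suppliers receiving $18 (the $14 wedge).
Quantity falls by |ΔQ| = |147 − 123| = 24.
DWL = ½ · t · |ΔQ| = ½ · 14 · 24 = $168.

Deadweight loss = $168 million.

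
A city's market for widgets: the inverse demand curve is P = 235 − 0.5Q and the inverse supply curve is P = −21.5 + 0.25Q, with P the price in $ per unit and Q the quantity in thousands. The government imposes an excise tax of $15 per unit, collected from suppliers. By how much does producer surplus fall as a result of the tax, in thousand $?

Rewrite in direct form: Qd = 470 − 2P and Qs = 4P + 86.
Before the tax: set 470 − 2P = 4P + 86 → P* = $64, Q* = 342.
With the tax collected from suppliers, supply shifts: Qs = 4(P − 15) + 86.
Solving gives Q = 322 with consumers paying $74 and suppliers receiving $59 (the $15 wedge).
ΔPS is the trapezoid between Q = 322 and Q = 342 of height $5: ½ · (342 + 322) · 5 = $1660.

Producer surplus falls by $1660 thousand.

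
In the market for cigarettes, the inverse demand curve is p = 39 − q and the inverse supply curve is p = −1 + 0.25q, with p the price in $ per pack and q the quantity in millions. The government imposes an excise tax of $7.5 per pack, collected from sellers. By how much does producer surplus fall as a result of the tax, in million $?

Producer surplus falls by $43.5 million.

Inverting to q(p) form: qd = 39 − p; qs = 4p + 4.
Before the tax: set 39 − p = 4p + 4 → p* = $7, q* = 32.
With the tax collected from sellers, supply shifts: qs = 4(p − 7.5) + 4.
New equilibrium: consumers pay $13, sellers receive $5.5, q = 26. (Wedge: pb − ps = 7.5.)
ΔPS is the trapezoid between Q = 26 and Q = 32 of height $1.5: ½ · (32 + 26) · 1.5 = $43.5.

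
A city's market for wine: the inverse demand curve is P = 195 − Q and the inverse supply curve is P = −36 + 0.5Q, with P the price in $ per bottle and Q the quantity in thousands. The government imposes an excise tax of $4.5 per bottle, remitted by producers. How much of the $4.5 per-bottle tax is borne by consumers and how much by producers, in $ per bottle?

Rewrite in direct form: Qd = 195 − P and Qs = 2P + 72.
Without the tax, 195 − P = 2P + 72 gives 3P = 123, so P* = $41 and Q* = 154.
With the tax collected from producers, supply shifts: Qs = 2(P − 4.5) + 72.
New equilibrium: consumers pay $44, producers receive $39.5, Q = 151. (Wedge: Pb − Ps = 4.5.)
Burden on consumers: $3; on producers: $1.5. (They sum to $4.5.)

Consumers bear $3 per bottle; producers bear $1.5 per bottle.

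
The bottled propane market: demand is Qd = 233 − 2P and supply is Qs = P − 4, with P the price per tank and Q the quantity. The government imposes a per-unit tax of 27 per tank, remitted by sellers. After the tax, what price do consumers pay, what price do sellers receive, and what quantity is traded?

Consumers pay 88; sellers receive 61; quantity = 57.

Without the tax, 233 − 2P = P − 4 gives 3P = 237, so P* = 79 and Q* = 75.
With the tax collected from sellers, supply shifts: Qs = (P − 27) − 4.
New equilibrium: consumers pay 88, sellers receive 61, Q = 57. (Wedge: Pb − Ps = 27.)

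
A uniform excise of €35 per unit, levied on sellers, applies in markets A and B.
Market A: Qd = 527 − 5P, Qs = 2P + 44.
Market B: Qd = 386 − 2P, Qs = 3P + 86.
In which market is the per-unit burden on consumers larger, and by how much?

Market B, by €11.

Market A: pre-tax P* = €69, Q* = 182; post-tax Q = 132; per-unit burden on consumers = €10.
Market B: pre-tax P* = €60, Q* = 266; post-tax Q = 224; per-unit burden on consumers = €21.
Difference: €10 vs €21 → market B is larger by €11.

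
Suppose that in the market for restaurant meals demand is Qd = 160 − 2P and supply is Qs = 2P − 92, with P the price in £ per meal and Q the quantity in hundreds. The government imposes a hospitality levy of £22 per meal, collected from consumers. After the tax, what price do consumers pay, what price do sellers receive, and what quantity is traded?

Before the tax: set 160 − 2P = 2P − 92 → P* = £63, Q* = 34.
With the tax collected from consumers, demand (in seller-price terms) shifts: Qd = 160 − 2(P + 22).
New equilibrium: consumers pay £74, sellers receive £52, Q = 12. (Wedge: Pb − Ps = 22.)

Consumers pay £74; sellers receive £52; quantity = 12.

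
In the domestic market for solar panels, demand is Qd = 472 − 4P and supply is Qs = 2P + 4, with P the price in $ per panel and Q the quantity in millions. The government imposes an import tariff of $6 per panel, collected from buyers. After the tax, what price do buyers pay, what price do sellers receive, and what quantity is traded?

Without the tax, 472 − 4P = 2P + 4 gives 6P = 468, so P* = $78 and Q* = 160.
With the tax collected from buyers, demand (in seller-price terms) shifts: Qd = 472 − 4(P + 6).
New equilibrium: buyers pay $80, sellers receive $74, Q = 152. (Wedge: Pb − Ps = 6.)
The less price-elastic side of the market bears the larger share of a per-unit tax.

Buyers pay $80; sellers receive $74; quantity = 152.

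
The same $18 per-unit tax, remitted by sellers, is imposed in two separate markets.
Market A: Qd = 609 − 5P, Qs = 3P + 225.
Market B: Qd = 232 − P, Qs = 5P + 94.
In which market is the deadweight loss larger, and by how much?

Market A: pre-tax P* = $48, Q* = 369; post-tax Q = 335.25; deadweight loss = $303.75.
Market B: pre-tax P* = $23, Q* = 209; post-tax Q = 194; deadweight loss = $135.
Difference: $303.75 vs $135 → market A is larger by $168.75.

Market A, by $168.75.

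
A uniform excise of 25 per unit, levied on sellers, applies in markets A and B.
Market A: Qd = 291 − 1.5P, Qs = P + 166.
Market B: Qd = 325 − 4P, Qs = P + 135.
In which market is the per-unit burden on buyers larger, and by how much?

Market A, by 5.

Market A: pre-tax P* = 50, Q* = 216; post-tax Q = 201; per-unit burden on buyers = 10.
Market B: pre-tax P* = 38, Q* = 173; post-tax Q = 153; per-unit burden on buyers = 5.
Difference: 10 vs 5 → market A is larger by 5.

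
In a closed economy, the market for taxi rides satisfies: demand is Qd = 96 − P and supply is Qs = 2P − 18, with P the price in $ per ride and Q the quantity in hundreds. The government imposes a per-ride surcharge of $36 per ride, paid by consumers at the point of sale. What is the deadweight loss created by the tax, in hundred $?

Before the tax: set 96 − P = 2P − 18 → P* = $38, Q* = 58.
With the tax collected from consumers, demand (in seller-price terms) shifts: Qd = 96 − (P + 36).
New equilibrium: consumers pay $62, producers receive $26, Q = 34. (Wedge: Pb − Ps = 36.)
Quantity falls by |ΔQ| = |58 − 34| = 24.
DWL = ½ · t · |ΔQ| = ½ · 36 · 24 = $432.

Deadweight loss = $432 hundred.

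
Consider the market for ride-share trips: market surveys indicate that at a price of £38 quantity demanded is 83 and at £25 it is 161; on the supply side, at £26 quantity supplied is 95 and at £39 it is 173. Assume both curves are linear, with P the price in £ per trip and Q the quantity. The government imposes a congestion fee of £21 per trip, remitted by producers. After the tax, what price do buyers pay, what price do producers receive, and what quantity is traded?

Buyers pay £41.5; producers receive £20.5; quantity = 62.

Demand slope: (161 − 83)/(25 − 38) = -6, so Qd = 311 − 6P.
Supply slope: (173 − 95)/(39 − 26) = 6, so Qs = 6P − 61.
Without the tax, 311 − 6P = 6P − 61 gives 12P = 372, so P* = £31 and Q* = 125.
With the tax collected from producers, supply shifts: Qs = 6(P − 21) − 61.
Solving gives Q = 62 with buyers paying £41.5 and producers receiving £20.5 (the £21 wedge).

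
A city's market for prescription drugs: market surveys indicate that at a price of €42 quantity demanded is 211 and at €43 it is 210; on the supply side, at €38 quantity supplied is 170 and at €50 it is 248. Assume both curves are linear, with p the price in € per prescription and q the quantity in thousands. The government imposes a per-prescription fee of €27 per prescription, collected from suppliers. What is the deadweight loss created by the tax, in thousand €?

Deadweight loss = €315.9 thousand.

Demand slope: (210 − 211)/(43 − 42) = -1, so qd = 253 − p.
Supply slope: (248 − 170)/(50 − 38) = 6.5, so qs = 6.5p − 77.
Without the tax, 253 − p = 6.5p − 77 gives 7.5p = 330, so p* = €44 and q* = 209.
With the tax collected from suppliers, supply shifts: qs = 6.5(p − 27) − 77.
Solving gives q = 185.6 with consumers paying €67.4 and suppliers receiving €40.4 (the €27 wedge).
Quantity falls by |ΔQ| = |209 − 185.6| = 23.4.
DWL = ½ · t · |ΔQ| = ½ · 27 · 23.4 = €315.9.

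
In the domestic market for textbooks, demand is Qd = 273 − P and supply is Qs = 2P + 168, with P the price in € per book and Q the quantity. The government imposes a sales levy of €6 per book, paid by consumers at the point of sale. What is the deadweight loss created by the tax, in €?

Before the tax: set 273 − P = 2P + 168 → P* = €35, Q* = 238.
With the tax collected from consumers, demand (in seller-price terms) shifts: Qd = 273 − (P + 6).
New equilibrium: consumers pay €39, suppliers receive €33, Q = 234. (Wedge: Pb − Ps = 6.)
Quantity falls by |ΔQ| = |238 − 234| = 4.
DWL = ½ · t · |ΔQ| = ½ · 6 · 4 = €12.

Deadweight loss = €12.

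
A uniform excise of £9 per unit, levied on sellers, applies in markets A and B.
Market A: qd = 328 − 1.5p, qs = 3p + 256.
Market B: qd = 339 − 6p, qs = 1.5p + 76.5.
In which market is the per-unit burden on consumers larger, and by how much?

Market A: pre-tax p* = £16, q* = 304; post-tax q = 295; per-unit burden on consumers = £6.
Market B: pre-tax p* = £35, q* = 129; post-tax q = 118.2; per-unit burden on consumers = £1.8.
Difference: £6 vs £1.8 → market A is larger by £4.2.

Market A, by £4.2.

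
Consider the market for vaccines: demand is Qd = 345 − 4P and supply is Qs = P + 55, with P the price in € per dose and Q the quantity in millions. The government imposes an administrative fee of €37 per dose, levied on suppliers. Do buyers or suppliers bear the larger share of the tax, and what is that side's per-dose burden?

Suppliers bear the larger share: €29.6 per dose.

Without the tax, 345 − 4P = P + 55 gives 5P = 290, so P* = €58 and Q* = 113.
With the tax collected from suppliers, supply shifts: Qs = (P − 37) + 55.
New equilibrium: buyers pay €65.4, suppliers receive €28.4, Q = 83.4. (Wedge: Pb − Ps = 37.)
Per-dose burden: buyers €7.4, suppliers €29.6.
Suppliers take the larger share because supply is less price-elastic here (demand slope 4 vs supply slope 1).
The less price-elastic side of the market bears the larger share of a per-unit tax.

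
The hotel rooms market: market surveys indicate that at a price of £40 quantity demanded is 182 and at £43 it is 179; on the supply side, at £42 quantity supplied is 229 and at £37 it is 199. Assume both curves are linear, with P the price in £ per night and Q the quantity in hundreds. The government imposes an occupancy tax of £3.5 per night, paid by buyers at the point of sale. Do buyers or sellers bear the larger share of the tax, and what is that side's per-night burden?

Demand slope: (179 − 182)/(43 − 40) = -1, so Qd = 222 − P.
Supply slope: (199 − 229)/(37 − 42) = 6, so Qs = 6P − 23.
Without the tax, 222 − P = 6P − 23 gives 7P = 245, so P* = £35 and Q* = 187.
With the tax collected from buyers, demand (in seller-price terms) shifts: Qd = 222 − (P + 3.5).
New equilibrium: buyers pay £38, sellers receive £34.5, Q = 184. (Wedge: Pb − Ps = 3.5.)
Per-night burden: buyers £3, sellers £0.5.
Buyers take the larger share because demand is less price-elastic here (demand slope 1 vs supply slope 6).
The less price-elastic side of the market bears the larger share of a per-unit tax.

Buyers bear the larger share: £3 per night.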